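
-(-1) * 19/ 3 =19/ 3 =6.33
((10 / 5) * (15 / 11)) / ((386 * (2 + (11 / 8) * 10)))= 20 / 44583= 0.00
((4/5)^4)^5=1099511627776/95367431640625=0.01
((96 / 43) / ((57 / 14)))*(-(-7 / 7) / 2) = 224 / 817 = 0.27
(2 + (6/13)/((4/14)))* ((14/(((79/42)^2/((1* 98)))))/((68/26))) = 56874888/106097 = 536.06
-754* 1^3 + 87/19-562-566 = -35671/19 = -1877.42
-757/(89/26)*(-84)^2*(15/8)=-2925762.47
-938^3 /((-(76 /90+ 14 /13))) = 120699199530 /281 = 429534517.90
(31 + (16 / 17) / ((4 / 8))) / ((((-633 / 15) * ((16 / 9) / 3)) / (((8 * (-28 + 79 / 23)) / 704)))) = 42637725 / 116161408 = 0.37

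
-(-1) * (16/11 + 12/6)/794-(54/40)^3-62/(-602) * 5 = -20411821961/10515736000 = -1.94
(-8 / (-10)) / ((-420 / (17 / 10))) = -17 / 5250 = -0.00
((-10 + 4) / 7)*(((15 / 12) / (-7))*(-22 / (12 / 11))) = -605 / 196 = -3.09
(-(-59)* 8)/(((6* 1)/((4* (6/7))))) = 1888/7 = 269.71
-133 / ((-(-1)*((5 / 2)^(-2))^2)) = -83125 / 16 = -5195.31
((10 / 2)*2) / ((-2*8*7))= -0.09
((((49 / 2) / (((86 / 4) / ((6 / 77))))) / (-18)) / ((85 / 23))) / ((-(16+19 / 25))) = 805 / 10107537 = 0.00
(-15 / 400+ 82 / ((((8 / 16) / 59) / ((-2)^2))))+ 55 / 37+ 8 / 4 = 38707.45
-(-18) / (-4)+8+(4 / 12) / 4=43 / 12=3.58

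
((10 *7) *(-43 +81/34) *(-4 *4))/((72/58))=5606860/153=36646.14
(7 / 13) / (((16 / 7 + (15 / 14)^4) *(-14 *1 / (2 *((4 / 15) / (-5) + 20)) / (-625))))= 1436758400 / 5398887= 266.12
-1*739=-739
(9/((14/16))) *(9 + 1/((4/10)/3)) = 1188/7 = 169.71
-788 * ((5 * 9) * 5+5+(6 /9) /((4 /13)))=-548842 /3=-182947.33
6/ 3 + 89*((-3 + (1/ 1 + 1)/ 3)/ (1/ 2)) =-1240/ 3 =-413.33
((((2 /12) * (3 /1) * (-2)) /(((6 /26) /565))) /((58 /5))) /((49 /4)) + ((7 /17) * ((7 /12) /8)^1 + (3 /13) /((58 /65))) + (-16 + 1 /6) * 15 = -590067011 /2319072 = -254.44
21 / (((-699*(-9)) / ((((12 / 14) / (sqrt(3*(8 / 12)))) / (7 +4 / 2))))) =0.00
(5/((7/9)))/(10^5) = 9/140000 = 0.00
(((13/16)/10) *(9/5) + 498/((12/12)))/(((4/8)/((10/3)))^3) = 1328390/9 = 147598.89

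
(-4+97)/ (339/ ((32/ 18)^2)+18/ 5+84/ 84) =119040/ 143183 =0.83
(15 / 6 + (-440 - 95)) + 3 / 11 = -11709 / 22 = -532.23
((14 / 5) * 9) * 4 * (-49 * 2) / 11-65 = -52967 / 55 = -963.04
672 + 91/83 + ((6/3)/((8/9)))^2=900595/1328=678.16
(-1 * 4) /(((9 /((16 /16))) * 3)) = -4 /27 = -0.15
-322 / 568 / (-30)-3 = -25399 / 8520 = -2.98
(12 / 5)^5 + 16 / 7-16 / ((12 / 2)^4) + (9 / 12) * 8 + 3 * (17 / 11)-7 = 1667149559 / 19490625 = 85.54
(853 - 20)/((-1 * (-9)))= 833/9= 92.56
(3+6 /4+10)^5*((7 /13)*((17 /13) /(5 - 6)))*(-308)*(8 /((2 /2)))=187943658287 /169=1112092652.59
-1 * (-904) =904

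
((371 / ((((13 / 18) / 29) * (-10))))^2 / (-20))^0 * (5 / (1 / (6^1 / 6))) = 5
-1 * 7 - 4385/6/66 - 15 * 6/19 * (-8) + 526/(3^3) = 887147/22572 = 39.30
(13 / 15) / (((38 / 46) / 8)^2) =440128 / 5415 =81.28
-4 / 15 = -0.27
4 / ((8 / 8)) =4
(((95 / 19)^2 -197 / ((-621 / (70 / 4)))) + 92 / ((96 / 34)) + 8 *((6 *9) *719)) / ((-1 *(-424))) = 732.71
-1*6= -6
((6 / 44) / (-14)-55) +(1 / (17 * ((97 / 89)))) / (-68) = -118742493 / 2158541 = -55.01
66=66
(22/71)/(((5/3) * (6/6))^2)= 198/1775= 0.11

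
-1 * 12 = -12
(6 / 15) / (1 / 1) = 2 / 5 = 0.40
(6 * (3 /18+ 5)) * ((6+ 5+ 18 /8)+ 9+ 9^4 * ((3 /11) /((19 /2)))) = 5458015 /836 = 6528.73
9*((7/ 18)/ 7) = 1/ 2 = 0.50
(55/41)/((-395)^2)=11/1279405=0.00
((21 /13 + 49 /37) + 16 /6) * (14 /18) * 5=283150 /12987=21.80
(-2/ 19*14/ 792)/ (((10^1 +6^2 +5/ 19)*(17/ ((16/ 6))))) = -28/ 4438071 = -0.00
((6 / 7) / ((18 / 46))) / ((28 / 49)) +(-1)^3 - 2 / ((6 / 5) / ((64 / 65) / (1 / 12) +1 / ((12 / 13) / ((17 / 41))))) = -337855 / 19188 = -17.61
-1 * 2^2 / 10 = -2 / 5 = -0.40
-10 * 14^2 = -1960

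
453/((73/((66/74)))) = 14949/2701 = 5.53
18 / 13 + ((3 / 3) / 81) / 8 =11677 / 8424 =1.39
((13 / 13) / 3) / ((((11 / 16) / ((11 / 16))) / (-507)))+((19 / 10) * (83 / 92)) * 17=-139.86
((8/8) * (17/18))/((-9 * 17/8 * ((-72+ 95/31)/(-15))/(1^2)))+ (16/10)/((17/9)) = 4101628/4904415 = 0.84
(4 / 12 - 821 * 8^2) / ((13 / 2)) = -315262 / 39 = -8083.64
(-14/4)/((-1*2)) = 7/4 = 1.75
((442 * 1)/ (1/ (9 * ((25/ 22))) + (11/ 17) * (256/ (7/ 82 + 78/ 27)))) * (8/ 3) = 989593800/ 46841773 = 21.13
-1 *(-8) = 8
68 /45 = 1.51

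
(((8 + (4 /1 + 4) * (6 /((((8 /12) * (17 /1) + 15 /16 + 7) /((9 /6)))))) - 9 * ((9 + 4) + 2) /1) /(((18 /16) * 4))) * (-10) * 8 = 2191.36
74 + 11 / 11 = 75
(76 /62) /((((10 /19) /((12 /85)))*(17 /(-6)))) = -25992 /223975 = -0.12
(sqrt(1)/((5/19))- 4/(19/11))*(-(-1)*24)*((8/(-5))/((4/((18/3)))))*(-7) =284256/475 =598.43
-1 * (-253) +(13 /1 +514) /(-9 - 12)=4786 /21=227.90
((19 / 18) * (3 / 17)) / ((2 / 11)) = 209 / 204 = 1.02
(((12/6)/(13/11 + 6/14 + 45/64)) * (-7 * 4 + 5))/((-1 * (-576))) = -3542/102609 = -0.03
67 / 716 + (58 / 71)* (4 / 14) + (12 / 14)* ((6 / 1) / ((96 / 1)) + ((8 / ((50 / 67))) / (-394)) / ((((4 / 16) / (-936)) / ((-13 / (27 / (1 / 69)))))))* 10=-5.23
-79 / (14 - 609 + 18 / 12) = 158 / 1187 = 0.13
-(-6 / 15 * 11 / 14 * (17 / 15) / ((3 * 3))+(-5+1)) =19087 / 4725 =4.04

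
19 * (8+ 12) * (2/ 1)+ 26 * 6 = 916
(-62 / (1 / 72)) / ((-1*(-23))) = -4464 / 23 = -194.09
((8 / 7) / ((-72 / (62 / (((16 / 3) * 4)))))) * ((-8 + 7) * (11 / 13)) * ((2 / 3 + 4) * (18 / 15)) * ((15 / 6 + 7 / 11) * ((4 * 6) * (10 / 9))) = 713 / 39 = 18.28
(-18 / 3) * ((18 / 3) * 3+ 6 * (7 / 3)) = -192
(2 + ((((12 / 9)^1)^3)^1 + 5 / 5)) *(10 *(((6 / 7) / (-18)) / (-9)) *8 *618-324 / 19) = 1313.24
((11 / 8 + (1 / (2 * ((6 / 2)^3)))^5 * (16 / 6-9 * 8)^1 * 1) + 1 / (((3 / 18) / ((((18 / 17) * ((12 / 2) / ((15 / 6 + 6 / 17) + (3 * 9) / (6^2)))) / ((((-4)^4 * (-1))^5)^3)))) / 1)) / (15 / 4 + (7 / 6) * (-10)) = -602363033469063419310552364727845828432749679 / 3468151179624115922376021421794246138632601600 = -0.17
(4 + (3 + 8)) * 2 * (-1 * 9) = -270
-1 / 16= -0.06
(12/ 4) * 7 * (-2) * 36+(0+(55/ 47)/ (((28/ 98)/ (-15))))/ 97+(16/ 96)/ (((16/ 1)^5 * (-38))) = -1648686293586383/ 1089944420352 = -1512.63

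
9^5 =59049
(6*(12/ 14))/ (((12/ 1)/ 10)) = 30/ 7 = 4.29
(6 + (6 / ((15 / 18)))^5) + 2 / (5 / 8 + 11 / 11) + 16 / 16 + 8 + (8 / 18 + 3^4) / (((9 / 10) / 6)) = 21836993401 / 1096875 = 19908.37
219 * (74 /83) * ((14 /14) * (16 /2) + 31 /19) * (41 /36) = 6755201 /3154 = 2141.79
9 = 9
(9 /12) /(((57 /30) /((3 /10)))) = 9 /76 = 0.12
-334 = -334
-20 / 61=-0.33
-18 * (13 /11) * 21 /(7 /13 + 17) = -10647 /418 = -25.47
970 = 970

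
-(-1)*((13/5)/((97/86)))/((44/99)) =5031/970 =5.19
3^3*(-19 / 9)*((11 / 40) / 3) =-209 / 40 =-5.22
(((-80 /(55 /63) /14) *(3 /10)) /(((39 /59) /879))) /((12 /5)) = -155583 /143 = -1087.99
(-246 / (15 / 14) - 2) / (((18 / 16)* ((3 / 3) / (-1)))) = 3088 / 15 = 205.87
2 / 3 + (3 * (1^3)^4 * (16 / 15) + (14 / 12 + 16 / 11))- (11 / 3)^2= -6.96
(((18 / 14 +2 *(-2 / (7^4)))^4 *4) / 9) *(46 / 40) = 2077887042753383 / 1495481875632045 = 1.39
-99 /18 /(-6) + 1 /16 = 47 /48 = 0.98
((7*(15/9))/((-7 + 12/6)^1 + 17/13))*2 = -455/72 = -6.32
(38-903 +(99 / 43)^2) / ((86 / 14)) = -11127088 / 79507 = -139.95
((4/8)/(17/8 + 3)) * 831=3324/41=81.07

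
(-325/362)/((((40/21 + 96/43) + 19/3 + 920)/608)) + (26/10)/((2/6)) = 1096999137/152078915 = 7.21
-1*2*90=-180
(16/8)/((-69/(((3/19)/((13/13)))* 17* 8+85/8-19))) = -1991/5244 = -0.38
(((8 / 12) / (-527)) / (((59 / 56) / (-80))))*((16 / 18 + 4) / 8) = 49280 / 839511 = 0.06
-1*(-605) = 605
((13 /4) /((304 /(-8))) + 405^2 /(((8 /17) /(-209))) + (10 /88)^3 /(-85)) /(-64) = 2004360424899483 /1760923648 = 1138243.80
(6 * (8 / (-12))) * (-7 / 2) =14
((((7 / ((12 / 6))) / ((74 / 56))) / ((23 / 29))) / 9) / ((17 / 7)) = 19894 / 130203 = 0.15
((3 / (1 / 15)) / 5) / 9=1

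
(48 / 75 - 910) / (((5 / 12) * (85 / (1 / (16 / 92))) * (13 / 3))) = -4705938 / 138125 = -34.07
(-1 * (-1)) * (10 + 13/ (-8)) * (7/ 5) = 469/ 40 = 11.72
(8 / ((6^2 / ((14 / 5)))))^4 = 614656 / 4100625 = 0.15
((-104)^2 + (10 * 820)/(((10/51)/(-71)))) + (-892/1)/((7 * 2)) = -20709274/7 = -2958467.71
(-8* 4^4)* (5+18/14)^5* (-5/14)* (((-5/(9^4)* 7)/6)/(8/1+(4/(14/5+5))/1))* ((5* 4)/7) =-137210298368000/64067292387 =-2141.66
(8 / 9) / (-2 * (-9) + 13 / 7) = 56 / 1251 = 0.04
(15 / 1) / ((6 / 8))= 20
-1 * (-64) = 64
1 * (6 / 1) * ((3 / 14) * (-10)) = -90 / 7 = -12.86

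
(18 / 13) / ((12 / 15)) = 45 / 26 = 1.73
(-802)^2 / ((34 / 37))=11899274 / 17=699957.29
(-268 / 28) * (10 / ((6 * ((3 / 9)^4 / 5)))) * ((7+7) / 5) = -18090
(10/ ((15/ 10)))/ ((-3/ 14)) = -280/ 9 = -31.11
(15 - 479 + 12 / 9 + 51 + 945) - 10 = 1570 / 3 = 523.33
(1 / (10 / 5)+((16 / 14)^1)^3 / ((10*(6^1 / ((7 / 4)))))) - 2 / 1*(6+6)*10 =-352001 / 1470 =-239.46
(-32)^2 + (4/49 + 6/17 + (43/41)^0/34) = 1706757/1666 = 1024.46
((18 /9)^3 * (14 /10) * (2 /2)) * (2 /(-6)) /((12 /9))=-14 /5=-2.80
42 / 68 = 21 / 34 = 0.62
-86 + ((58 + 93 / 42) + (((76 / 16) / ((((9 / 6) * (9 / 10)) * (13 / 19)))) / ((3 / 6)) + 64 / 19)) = -1132753 / 93366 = -12.13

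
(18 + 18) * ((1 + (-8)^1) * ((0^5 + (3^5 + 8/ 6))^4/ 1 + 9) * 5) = -40415125835000/ 9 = -4490569537222.22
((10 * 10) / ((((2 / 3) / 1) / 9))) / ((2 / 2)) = 1350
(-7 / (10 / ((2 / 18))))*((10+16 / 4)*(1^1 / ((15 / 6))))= -98 / 225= -0.44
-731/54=-13.54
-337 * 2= -674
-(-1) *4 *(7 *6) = 168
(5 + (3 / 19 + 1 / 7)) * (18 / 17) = 12690 / 2261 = 5.61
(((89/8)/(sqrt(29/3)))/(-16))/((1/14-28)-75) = 623*sqrt(87)/2674496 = 0.00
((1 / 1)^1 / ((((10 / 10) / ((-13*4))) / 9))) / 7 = -468 / 7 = -66.86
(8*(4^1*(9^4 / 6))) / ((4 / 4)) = 34992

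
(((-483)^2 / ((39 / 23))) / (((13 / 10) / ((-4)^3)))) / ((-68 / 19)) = 5437188960 / 2873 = 1892512.69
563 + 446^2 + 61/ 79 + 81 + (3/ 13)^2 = 2664336580/ 13351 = 199560.83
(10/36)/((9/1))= 5/162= 0.03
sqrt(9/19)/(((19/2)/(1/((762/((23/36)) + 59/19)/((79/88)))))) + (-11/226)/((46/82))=-451/5198 + 5451 * sqrt(19)/436864340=-0.09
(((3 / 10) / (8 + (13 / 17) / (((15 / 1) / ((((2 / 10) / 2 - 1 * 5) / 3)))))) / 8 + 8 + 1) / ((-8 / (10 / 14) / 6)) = -65442465 / 13566112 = -4.82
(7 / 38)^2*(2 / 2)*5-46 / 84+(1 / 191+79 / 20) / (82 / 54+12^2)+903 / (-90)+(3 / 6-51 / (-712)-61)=-1434173410072579 / 20253117890040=-70.81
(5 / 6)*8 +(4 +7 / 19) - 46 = -1993 / 57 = -34.96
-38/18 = -19/9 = -2.11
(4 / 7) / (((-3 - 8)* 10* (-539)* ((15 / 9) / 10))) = 12 / 207515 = 0.00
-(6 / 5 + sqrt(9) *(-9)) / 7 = 129 / 35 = 3.69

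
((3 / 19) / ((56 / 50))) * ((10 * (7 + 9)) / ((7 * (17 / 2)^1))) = 6000 / 15827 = 0.38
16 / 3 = 5.33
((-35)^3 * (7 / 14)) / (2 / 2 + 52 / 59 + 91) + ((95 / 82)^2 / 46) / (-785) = -3071011283745 / 13305639472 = -230.81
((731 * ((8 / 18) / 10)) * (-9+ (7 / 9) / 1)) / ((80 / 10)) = -27047 / 810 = -33.39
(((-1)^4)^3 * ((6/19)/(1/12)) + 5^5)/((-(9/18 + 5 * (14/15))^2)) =-2140092/18259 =-117.21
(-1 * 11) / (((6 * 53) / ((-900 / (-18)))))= -275 / 159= -1.73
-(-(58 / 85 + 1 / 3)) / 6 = 259 / 1530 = 0.17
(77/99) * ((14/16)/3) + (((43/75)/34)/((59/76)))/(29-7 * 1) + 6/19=0.54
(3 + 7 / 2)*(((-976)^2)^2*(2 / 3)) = 11796213465088 / 3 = 3932071155029.33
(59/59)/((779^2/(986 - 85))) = 0.00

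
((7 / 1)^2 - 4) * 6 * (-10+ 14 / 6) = -2070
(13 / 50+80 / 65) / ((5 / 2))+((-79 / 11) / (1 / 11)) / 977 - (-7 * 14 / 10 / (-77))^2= 95907153 / 192102625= 0.50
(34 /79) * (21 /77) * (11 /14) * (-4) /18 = -34 /1659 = -0.02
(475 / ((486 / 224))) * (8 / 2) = 212800 / 243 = 875.72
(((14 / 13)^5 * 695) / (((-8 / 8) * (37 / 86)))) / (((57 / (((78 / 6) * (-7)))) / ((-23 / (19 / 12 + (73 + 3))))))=-422486874880 / 381489277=-1107.47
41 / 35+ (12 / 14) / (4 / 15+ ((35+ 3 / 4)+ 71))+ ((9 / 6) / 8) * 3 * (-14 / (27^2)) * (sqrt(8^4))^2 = -783980299 / 18203535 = -43.07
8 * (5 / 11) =40 / 11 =3.64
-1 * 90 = -90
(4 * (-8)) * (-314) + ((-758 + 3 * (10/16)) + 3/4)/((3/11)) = 174679/24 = 7278.29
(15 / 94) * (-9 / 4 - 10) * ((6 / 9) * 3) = -735 / 188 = -3.91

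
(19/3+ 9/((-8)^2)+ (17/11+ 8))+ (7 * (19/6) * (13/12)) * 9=490289/2112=232.14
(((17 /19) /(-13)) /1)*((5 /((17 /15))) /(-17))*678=50850 /4199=12.11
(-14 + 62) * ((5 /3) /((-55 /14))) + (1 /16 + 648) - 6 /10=551847 /880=627.10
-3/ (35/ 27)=-81/ 35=-2.31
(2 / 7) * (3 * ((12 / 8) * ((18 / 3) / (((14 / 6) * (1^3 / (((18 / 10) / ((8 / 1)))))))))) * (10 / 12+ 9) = 7.31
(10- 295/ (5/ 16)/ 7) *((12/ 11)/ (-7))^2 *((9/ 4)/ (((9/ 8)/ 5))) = -1258560/ 41503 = -30.32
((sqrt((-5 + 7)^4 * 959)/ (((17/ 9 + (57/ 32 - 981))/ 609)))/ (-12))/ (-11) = -58464 * sqrt(959)/ 3096181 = -0.58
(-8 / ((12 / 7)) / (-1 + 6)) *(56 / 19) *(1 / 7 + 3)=-2464 / 285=-8.65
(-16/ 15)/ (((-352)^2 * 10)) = -1/ 1161600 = -0.00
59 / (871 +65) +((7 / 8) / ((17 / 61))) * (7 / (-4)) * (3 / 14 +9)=-6436687 / 127296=-50.56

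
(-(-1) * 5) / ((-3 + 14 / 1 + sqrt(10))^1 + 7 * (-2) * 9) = -115 / 2643-sqrt(10) / 2643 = -0.04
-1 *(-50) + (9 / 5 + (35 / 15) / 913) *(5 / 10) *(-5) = 124607 / 2739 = 45.49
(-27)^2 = 729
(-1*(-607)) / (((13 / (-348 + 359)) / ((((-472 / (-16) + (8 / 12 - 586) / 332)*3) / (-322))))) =-92229401 / 694876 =-132.73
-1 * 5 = -5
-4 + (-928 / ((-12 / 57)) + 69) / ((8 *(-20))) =-5117 / 160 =-31.98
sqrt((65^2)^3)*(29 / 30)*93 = 24688787.50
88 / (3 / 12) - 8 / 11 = 3864 / 11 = 351.27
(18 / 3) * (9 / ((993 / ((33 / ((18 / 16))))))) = 528 / 331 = 1.60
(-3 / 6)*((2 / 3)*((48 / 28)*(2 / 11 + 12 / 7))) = -584 / 539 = -1.08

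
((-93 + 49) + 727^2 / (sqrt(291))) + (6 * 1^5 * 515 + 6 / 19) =57880 / 19 + 528529 * sqrt(291) / 291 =34029.23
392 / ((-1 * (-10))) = 196 / 5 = 39.20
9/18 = 1/2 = 0.50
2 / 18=1 / 9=0.11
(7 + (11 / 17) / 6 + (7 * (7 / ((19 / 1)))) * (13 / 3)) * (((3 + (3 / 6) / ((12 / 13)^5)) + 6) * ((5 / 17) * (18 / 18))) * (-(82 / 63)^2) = -160497753590465 / 1807663205376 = -88.79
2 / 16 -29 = -231 / 8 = -28.88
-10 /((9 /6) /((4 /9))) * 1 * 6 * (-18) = 320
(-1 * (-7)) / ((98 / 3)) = 0.21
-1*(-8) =8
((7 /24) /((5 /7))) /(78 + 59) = 49 /16440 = 0.00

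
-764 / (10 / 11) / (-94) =2101 / 235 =8.94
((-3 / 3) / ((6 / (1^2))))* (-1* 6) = 1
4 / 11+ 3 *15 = 499 / 11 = 45.36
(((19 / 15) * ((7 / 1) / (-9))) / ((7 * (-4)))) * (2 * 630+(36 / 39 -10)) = 154489 / 3510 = 44.01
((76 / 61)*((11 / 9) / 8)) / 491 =209 / 539118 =0.00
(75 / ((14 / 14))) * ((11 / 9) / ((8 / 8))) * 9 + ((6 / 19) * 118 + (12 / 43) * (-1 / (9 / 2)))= 2113255 / 2451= 862.20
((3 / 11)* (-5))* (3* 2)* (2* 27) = -4860 / 11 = -441.82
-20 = -20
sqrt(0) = 0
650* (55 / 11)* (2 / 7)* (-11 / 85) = -14300 / 119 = -120.17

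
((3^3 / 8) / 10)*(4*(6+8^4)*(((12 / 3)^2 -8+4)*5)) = 332262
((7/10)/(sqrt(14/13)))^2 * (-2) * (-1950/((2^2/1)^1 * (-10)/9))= -31941/80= -399.26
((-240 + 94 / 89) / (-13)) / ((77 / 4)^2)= 6944 / 139997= 0.05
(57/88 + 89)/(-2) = -7889/176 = -44.82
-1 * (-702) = 702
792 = 792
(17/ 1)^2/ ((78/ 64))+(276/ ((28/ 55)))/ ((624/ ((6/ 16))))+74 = 10883449/ 34944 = 311.45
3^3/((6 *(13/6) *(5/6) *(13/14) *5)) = 2268/4225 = 0.54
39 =39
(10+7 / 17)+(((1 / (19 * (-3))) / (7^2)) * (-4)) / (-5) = 2471737 / 237405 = 10.41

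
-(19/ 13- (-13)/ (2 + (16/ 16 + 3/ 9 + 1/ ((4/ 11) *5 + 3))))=-37568/ 7319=-5.13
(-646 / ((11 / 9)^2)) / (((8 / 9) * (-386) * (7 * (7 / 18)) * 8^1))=2119203 / 36617504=0.06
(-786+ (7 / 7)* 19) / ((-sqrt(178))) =767* sqrt(178) / 178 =57.49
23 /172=0.13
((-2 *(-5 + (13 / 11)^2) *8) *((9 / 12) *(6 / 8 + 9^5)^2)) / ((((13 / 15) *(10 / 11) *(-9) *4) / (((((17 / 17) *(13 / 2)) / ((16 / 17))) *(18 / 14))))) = -47200146595.06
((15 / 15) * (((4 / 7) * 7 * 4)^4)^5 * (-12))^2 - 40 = 210456235775650020221330615911144754830454286188504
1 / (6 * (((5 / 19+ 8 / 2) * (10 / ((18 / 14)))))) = 19 / 3780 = 0.01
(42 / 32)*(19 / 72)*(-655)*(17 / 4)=-1480955 / 1536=-964.16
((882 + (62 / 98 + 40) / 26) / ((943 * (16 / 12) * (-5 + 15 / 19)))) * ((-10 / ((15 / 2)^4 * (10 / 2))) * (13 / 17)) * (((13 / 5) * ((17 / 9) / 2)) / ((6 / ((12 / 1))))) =278037773 / 701768812500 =0.00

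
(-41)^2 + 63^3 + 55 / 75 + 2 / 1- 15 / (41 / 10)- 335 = 251392.07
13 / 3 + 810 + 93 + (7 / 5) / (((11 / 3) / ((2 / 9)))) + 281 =65363 / 55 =1188.42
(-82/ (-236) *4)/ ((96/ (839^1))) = 34399/ 2832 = 12.15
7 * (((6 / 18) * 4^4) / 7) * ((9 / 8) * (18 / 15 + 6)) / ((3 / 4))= 4608 / 5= 921.60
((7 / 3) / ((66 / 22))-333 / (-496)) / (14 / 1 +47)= 6469 / 272304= 0.02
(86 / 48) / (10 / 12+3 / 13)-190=-62521 / 332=-188.32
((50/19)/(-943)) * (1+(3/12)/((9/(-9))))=-75/35834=-0.00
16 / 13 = 1.23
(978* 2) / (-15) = -652 / 5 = -130.40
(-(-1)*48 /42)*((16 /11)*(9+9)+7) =2920 /77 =37.92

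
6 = 6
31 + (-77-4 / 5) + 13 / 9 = -2041 / 45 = -45.36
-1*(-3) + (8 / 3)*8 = 73 / 3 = 24.33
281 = 281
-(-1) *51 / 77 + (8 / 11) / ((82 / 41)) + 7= 618 / 77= 8.03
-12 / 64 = -3 / 16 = -0.19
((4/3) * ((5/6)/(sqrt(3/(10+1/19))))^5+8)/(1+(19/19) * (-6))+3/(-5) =-22800625 * sqrt(10887)/1080045576-11/5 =-4.40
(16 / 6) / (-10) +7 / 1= 101 / 15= 6.73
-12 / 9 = -4 / 3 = -1.33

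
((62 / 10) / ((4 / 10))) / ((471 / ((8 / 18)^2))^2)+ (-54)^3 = -229188663196696 / 1455498801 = -157464.00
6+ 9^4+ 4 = 6571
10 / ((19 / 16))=160 / 19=8.42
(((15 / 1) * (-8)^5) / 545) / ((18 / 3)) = -16384 / 109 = -150.31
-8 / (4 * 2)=-1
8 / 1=8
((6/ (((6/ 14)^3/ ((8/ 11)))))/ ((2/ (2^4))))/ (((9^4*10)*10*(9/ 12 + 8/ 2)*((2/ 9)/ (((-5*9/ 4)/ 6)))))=-2744/ 2285415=-0.00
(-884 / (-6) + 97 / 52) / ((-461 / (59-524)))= 3607625 / 23972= 150.49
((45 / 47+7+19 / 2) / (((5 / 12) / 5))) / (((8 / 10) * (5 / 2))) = 4923 / 47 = 104.74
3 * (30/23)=90/23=3.91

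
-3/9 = -1/3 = -0.33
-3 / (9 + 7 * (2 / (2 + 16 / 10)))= -27 / 116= -0.23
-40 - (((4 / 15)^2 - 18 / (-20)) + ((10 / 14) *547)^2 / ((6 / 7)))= -280572967 / 1575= -178141.57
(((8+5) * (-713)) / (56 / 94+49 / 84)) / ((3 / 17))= -29623724 / 665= -44546.95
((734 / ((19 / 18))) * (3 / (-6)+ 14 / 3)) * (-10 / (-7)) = 550500 / 133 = 4139.10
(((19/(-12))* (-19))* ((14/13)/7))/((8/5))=1805/624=2.89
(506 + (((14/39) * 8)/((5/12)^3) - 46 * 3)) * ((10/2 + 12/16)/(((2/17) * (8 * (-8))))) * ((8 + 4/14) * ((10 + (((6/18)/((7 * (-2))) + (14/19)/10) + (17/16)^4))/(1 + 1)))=-14606.92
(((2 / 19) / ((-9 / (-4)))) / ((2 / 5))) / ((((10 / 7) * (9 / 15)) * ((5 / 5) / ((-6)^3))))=-560 / 19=-29.47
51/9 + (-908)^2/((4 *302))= 311741/453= 688.17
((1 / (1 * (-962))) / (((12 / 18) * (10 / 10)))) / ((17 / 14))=-21 / 16354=-0.00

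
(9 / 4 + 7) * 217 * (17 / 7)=19499 / 4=4874.75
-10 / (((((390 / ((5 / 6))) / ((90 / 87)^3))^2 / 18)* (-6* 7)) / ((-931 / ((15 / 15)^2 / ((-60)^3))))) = 484785000000000 / 100525141249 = 4822.52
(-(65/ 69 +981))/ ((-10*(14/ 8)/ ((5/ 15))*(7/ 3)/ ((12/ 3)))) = 542032/ 16905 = 32.06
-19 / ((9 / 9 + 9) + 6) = -1.19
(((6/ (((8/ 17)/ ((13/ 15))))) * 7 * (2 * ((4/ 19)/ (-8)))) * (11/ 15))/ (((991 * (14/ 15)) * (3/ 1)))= -2431/ 2259480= -0.00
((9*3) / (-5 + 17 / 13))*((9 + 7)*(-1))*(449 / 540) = 5837 / 60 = 97.28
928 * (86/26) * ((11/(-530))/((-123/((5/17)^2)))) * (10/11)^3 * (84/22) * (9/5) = 2513952000/10866232091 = 0.23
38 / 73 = 0.52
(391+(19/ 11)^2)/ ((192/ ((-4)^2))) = 11918/ 363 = 32.83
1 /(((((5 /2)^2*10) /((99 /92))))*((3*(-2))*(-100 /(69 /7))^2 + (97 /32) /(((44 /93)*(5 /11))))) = -437184 /15322091825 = -0.00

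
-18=-18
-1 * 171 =-171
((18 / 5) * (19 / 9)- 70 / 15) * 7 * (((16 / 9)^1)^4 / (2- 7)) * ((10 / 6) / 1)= -68.37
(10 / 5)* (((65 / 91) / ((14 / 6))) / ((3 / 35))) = 7.14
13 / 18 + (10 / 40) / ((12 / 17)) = 155 / 144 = 1.08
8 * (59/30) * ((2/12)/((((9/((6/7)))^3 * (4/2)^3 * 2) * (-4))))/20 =-59/33339600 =-0.00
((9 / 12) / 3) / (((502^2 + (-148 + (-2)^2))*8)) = 0.00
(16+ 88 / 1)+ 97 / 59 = 6233 / 59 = 105.64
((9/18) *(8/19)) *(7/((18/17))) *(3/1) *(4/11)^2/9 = 3808/62073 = 0.06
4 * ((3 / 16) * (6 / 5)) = 9 / 10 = 0.90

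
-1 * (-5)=5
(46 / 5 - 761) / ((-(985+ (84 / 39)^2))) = 635271 / 836245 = 0.76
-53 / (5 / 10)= -106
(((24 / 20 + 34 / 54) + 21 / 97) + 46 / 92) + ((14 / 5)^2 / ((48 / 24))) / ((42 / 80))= 52447 / 5238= 10.01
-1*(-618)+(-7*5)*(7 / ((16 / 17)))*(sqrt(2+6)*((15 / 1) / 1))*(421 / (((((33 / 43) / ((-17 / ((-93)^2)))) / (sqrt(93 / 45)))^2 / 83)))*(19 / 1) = 618 - 1477622681234105*sqrt(2) / 21022674552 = -98782.96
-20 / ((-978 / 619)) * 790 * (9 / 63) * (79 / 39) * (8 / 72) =321.54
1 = 1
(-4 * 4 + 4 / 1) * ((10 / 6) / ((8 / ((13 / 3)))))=-65 / 6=-10.83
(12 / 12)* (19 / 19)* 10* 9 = 90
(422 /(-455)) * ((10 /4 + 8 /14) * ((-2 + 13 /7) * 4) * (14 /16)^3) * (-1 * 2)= -9073 /4160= -2.18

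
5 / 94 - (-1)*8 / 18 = 421 / 846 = 0.50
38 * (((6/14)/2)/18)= 19/42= 0.45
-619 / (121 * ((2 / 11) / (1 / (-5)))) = 619 / 110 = 5.63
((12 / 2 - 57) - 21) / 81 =-8 / 9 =-0.89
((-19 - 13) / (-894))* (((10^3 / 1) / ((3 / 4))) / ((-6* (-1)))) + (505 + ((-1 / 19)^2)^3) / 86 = 112524691021919 / 8138419908309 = 13.83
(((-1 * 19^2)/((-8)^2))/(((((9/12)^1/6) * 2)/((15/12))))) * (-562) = 507205/32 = 15850.16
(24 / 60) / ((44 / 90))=9 / 11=0.82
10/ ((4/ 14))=35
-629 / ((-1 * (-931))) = -629 / 931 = -0.68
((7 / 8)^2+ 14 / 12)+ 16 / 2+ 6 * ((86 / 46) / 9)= 16455 / 1472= 11.18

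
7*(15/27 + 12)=791/9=87.89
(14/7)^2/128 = 1/32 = 0.03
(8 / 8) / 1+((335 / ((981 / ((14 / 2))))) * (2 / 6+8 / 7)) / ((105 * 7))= 434698 / 432621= 1.00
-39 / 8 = -4.88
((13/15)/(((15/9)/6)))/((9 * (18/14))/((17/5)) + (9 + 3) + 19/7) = 663/3850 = 0.17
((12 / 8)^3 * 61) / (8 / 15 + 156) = 24705 / 18784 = 1.32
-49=-49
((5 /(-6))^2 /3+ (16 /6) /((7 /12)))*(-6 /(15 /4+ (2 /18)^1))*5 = -36310 /973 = -37.32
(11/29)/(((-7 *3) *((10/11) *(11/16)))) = -88/3045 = -0.03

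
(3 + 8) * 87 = 957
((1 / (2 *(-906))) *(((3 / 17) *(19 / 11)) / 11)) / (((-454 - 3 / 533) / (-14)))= -70889 / 150324469790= -0.00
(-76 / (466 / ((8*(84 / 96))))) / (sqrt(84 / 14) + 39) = -3458 / 117665 + 266*sqrt(6) / 352995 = -0.03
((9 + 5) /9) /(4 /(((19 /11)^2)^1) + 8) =2527 /15174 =0.17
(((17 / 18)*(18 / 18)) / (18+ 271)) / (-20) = -1 / 6120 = -0.00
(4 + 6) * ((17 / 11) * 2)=340 / 11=30.91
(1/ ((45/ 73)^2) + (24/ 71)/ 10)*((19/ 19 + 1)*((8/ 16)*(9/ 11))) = 383219/ 175725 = 2.18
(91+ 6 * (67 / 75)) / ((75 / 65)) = 10439 / 125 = 83.51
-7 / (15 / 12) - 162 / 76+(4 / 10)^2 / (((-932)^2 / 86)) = -199375944 / 25787275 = -7.73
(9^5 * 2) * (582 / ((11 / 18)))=112472240.73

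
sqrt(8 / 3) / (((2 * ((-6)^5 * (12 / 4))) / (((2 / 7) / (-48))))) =sqrt(6) / 11757312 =0.00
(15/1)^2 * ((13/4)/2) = 2925/8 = 365.62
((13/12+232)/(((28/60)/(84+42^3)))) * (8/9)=98790040/3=32930013.33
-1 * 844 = -844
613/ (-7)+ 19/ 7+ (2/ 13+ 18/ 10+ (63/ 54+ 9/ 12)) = -442187/ 5460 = -80.99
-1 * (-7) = 7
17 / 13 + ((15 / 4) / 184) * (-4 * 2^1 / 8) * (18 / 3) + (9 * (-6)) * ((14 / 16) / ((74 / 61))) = -6684515 / 177008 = -37.76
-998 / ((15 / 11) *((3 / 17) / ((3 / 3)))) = -186626 / 45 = -4147.24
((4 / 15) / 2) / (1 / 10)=4 / 3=1.33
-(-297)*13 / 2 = 1930.50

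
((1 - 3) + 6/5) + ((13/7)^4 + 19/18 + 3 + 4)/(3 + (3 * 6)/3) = 2755367/1944810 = 1.42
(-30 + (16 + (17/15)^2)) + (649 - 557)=17839/225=79.28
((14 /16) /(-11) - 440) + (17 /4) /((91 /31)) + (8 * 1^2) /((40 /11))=-17474727 /40040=-436.43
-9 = -9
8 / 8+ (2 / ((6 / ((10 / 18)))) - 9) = -211 / 27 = -7.81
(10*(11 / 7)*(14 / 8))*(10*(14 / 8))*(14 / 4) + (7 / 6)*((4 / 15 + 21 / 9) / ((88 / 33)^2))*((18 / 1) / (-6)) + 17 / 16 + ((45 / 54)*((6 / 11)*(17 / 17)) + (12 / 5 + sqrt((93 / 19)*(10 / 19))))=sqrt(930) / 19 + 11876567 / 7040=1688.62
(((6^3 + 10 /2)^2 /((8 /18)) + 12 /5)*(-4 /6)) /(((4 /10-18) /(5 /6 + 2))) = 12454727 /1056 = 11794.25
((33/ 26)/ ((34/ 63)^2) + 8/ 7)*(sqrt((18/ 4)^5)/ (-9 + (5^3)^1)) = 2.04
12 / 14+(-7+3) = -22 / 7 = -3.14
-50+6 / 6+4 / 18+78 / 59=-25199 / 531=-47.46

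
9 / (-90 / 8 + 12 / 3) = -36 / 29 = -1.24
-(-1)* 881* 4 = 3524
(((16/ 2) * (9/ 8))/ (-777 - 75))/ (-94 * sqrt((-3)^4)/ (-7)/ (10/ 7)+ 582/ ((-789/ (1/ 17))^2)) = -899542845/ 7204259012516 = -0.00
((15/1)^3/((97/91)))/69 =102375/2231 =45.89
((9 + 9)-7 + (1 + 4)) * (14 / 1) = 224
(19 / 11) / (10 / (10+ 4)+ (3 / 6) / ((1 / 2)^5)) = 133 / 1287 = 0.10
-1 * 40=-40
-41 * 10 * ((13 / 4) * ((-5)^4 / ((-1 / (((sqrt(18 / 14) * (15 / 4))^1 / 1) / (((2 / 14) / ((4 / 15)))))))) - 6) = 2460 +4996875 * sqrt(7) / 2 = 6612704.29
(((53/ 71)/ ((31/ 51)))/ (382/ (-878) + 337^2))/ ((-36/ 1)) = -395539/ 1316812519200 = -0.00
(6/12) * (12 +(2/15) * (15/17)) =103/17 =6.06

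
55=55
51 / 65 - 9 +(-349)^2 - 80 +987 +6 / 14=55828597 / 455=122700.21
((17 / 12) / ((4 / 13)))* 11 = 2431 / 48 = 50.65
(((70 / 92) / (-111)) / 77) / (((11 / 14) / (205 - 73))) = -0.01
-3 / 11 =-0.27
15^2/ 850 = 9/ 34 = 0.26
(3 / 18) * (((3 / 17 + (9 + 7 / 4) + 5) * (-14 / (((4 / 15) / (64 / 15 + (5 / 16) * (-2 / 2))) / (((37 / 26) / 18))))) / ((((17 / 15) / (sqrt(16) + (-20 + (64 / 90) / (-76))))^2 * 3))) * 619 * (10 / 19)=-171310229397965 / 181466568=-944031.90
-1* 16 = -16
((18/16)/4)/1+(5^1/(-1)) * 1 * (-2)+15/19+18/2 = 12203/608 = 20.07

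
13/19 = 0.68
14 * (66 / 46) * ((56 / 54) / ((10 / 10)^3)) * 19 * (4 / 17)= 327712 / 3519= 93.13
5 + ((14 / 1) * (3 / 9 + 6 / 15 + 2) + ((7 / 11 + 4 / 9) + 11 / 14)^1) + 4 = 340493 / 6930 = 49.13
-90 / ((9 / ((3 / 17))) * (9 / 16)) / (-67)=160 / 3417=0.05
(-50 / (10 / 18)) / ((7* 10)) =-9 / 7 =-1.29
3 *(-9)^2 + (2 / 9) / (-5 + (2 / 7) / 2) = 37172 / 153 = 242.95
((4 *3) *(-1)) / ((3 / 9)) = -36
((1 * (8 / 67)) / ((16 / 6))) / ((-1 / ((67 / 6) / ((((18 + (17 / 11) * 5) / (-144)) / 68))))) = 53856 / 283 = 190.30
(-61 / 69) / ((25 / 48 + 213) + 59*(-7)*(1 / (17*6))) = -0.00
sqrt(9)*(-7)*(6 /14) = -9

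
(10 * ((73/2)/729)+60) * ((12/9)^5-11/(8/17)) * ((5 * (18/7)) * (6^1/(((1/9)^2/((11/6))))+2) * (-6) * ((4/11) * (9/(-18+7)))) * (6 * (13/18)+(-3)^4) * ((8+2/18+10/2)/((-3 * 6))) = 221587817647654400/150043509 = 1476823750.15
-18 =-18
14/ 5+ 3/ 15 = 3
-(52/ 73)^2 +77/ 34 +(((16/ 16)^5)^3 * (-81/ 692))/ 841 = 92641731409/ 52722589396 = 1.76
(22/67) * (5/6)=55/201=0.27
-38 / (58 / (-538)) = 10222 / 29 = 352.48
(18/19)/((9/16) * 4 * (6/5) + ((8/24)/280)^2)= 12700800/36197299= 0.35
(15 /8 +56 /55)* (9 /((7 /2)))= 11457 /1540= 7.44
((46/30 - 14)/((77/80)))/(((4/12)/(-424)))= 115328/7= 16475.43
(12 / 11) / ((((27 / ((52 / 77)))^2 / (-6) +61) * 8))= -8112 / 12219449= -0.00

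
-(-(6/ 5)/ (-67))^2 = -36/ 112225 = -0.00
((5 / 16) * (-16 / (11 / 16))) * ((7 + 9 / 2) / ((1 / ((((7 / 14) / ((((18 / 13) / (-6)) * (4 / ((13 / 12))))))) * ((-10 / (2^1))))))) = -97175 / 396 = -245.39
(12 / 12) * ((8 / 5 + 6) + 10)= 88 / 5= 17.60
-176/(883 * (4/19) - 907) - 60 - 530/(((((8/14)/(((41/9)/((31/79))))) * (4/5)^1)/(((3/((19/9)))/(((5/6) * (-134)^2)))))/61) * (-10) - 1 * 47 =195030825646141/289805853768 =672.97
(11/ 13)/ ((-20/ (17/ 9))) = -187/ 2340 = -0.08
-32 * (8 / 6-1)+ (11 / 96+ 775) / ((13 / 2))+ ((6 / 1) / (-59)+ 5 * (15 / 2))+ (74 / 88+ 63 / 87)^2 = 148.43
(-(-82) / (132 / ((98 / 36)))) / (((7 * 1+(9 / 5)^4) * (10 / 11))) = 251125 / 2362176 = 0.11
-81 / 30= -27 / 10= -2.70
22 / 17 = 1.29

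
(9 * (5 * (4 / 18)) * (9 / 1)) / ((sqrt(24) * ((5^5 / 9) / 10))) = 27 * sqrt(6) / 125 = 0.53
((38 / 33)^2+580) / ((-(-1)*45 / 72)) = 5064512 / 5445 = 930.12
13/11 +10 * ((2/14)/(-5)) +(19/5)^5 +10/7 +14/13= 2489215724/3128125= 795.75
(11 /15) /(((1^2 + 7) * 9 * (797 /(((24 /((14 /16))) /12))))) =22 /753165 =0.00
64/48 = 4/3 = 1.33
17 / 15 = 1.13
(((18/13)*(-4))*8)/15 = -192/65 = -2.95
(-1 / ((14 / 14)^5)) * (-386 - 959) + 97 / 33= 44482 / 33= 1347.94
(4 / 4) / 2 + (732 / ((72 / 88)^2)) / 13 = 59399 / 702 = 84.61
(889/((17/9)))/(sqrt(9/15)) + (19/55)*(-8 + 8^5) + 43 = 2667*sqrt(15)/17 + 124961/11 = 11967.69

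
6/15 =2/5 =0.40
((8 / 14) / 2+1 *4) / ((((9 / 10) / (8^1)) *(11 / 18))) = 4800 / 77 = 62.34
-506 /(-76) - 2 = 177 /38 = 4.66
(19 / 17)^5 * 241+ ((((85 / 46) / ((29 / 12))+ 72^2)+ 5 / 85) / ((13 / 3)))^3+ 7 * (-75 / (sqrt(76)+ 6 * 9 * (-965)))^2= 1025915625 * sqrt(19) / 921709961830712072+ 2528449815153209220380810010722553209919985 / 1476109612886221413621111938521148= 1712914673.19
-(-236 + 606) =-370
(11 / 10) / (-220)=-0.00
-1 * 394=-394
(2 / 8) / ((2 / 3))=0.38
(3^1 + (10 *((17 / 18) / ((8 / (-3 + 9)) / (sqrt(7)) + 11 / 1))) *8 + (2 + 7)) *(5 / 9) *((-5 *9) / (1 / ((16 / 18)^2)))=-229830400 / 616167 + 4352000 *sqrt(7) / 1848501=-366.77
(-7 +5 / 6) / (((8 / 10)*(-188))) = 185 / 4512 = 0.04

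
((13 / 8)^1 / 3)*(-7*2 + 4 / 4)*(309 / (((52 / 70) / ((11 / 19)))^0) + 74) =-64727 / 24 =-2696.96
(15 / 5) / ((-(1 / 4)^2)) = -48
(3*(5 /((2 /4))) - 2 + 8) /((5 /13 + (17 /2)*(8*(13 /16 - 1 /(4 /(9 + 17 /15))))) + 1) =-28080 /90193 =-0.31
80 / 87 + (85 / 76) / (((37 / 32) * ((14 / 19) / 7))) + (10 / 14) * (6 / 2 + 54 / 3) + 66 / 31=2718029 / 99789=27.24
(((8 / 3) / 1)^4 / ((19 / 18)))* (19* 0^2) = 0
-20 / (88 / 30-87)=300 / 1261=0.24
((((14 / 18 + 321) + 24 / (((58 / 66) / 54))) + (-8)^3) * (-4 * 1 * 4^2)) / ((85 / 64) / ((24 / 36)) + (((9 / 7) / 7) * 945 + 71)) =-19225378816 / 57660381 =-333.42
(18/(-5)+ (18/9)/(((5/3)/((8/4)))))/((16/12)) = -9/10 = -0.90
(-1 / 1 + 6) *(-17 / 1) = -85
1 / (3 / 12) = 4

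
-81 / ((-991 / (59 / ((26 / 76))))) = 181602 / 12883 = 14.10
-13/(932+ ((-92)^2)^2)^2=-13/5132322267891984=-0.00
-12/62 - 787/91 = -24943/2821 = -8.84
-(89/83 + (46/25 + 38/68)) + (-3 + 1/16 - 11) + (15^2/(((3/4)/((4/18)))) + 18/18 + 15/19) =1642239803/32170800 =51.05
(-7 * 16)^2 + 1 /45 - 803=528346 /45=11741.02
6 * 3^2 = 54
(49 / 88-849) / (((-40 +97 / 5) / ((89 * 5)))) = 166125175 / 9064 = 18328.02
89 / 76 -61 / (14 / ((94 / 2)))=-108323 / 532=-203.61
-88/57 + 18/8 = 0.71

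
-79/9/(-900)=79/8100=0.01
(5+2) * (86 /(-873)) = -602 /873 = -0.69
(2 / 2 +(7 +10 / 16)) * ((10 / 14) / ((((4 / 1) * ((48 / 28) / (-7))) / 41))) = -33005 / 128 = -257.85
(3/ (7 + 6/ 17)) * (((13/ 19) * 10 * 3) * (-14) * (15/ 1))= -167076/ 95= -1758.69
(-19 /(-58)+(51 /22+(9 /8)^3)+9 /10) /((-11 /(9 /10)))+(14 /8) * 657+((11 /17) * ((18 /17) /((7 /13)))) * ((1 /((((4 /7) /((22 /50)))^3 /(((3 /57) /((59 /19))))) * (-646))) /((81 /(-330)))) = 213234173152847136131 /185526938467200000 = 1149.34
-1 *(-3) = 3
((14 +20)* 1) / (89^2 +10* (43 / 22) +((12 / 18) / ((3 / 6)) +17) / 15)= 3366 / 786235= 0.00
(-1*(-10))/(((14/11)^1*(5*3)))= 11/21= 0.52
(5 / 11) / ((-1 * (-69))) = 5 / 759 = 0.01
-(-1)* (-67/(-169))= 67/169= 0.40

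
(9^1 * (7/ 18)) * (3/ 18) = 7/ 12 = 0.58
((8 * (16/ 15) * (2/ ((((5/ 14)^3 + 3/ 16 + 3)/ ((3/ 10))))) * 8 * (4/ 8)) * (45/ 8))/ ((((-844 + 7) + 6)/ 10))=-2107392/ 4914811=-0.43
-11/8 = -1.38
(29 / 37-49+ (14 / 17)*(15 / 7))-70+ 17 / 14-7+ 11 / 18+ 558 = 17292188 / 39627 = 436.37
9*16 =144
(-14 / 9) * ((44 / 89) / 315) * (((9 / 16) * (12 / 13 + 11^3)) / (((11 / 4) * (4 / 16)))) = -27704 / 10413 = -2.66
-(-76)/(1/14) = 1064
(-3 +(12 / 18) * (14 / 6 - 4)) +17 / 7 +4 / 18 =-1.46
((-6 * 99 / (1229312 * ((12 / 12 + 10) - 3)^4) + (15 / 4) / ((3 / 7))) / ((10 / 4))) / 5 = 0.70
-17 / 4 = -4.25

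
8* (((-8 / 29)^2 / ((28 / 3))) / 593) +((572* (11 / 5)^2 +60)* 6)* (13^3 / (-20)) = -813510506105436 / 436373875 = -1864251.17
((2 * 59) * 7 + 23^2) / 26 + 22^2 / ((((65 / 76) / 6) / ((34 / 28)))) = 292261 / 70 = 4175.16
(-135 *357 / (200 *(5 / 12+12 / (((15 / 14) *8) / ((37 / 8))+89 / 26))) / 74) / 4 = -1027449927 / 3396158960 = -0.30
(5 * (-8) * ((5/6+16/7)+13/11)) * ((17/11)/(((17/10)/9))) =-1192200/847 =-1407.56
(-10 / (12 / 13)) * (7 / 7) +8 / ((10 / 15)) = 7 / 6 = 1.17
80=80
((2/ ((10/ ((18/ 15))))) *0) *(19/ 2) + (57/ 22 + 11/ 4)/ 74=235/ 3256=0.07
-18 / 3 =-6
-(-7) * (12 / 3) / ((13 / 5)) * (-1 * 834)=-116760 / 13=-8981.54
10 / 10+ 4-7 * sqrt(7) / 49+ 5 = 10-sqrt(7) / 7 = 9.62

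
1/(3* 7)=1/21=0.05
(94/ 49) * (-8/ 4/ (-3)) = 188/ 147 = 1.28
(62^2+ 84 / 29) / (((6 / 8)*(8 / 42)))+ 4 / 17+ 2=13276742 / 493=26930.51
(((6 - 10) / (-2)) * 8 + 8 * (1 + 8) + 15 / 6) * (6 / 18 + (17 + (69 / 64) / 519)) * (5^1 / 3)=521110765 / 199296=2614.76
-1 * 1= -1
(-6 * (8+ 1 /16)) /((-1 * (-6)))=-129 /16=-8.06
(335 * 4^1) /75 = 268 /15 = 17.87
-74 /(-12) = 37 /6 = 6.17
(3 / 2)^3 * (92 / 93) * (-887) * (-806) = 2386917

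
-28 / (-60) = 7 / 15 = 0.47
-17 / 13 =-1.31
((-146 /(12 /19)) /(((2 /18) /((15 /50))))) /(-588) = 4161 /3920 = 1.06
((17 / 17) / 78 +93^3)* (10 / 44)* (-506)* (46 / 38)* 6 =-165946895315 / 247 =-671849778.60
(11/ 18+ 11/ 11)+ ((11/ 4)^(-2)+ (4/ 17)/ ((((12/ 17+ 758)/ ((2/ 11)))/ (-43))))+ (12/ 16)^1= 69974477/ 28091844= 2.49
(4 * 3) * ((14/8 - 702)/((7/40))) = -336120/7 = -48017.14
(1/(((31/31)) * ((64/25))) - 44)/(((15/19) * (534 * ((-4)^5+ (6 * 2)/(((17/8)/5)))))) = 901493/8677969920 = 0.00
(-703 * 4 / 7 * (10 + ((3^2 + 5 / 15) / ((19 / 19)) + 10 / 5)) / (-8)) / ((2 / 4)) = 44992 / 21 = 2142.48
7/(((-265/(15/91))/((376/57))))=-376/13091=-0.03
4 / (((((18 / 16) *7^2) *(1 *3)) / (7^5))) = 10976 / 27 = 406.52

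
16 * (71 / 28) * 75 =21300 / 7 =3042.86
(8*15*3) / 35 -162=-1062 / 7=-151.71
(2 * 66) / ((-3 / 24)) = -1056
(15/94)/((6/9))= 45/188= 0.24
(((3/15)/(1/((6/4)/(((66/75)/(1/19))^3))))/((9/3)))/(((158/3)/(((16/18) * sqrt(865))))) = 3125 * sqrt(865)/8654603892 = 0.00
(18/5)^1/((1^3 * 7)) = 18/35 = 0.51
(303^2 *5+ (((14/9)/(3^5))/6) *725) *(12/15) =367236.62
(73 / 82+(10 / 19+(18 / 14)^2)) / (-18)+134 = 183902563 / 1374156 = 133.83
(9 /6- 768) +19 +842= 189 /2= 94.50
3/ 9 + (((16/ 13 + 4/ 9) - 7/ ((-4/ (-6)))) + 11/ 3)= -1129/ 234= -4.82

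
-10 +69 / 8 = -11 / 8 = -1.38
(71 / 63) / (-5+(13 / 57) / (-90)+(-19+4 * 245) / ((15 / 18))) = 40470 / 41231771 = 0.00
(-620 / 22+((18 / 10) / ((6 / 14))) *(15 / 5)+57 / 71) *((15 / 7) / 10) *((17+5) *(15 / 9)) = -57712 / 497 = -116.12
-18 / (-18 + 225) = -2 / 23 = -0.09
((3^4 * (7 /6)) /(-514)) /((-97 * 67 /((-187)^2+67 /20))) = 132195483 /133619440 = 0.99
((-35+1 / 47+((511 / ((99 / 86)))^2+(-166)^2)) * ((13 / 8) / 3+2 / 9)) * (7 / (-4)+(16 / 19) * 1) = -155744.34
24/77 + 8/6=1.65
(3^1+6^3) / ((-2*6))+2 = -16.25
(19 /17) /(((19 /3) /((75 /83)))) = 225 /1411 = 0.16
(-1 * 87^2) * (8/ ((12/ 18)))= -90828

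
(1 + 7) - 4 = 4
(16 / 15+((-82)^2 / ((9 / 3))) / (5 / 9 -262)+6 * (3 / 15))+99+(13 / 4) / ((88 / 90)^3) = 1156572436847 / 12026277120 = 96.17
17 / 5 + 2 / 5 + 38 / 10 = 38 / 5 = 7.60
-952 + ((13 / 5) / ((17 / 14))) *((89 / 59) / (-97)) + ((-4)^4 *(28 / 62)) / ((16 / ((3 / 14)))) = -14333412258 / 15080105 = -950.48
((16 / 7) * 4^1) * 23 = 1472 / 7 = 210.29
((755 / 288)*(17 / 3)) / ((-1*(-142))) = 12835 / 122688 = 0.10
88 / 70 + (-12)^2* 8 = 40364 / 35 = 1153.26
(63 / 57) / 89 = 21 / 1691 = 0.01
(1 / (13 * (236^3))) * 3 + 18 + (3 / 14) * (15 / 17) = 369859647813 / 20334164032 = 18.19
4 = 4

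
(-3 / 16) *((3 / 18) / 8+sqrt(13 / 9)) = -sqrt(13) / 16 - 1 / 256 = -0.23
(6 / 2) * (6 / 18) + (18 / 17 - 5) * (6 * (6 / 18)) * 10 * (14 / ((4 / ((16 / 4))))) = -18743 / 17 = -1102.53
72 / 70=36 / 35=1.03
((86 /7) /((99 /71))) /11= 6106 /7623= 0.80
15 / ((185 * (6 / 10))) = 5 / 37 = 0.14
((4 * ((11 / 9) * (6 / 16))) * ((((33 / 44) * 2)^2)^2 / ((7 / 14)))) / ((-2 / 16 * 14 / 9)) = -2673 / 28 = -95.46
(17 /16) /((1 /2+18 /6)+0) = 17 /56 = 0.30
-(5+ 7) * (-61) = 732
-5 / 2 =-2.50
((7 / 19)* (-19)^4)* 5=240065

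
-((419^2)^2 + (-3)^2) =-30821664730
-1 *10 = -10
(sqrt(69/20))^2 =3.45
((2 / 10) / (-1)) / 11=-1 / 55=-0.02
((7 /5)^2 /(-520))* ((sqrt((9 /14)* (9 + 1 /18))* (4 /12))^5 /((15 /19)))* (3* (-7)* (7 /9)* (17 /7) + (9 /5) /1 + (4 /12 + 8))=223631273* sqrt(1141) /159213600000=0.05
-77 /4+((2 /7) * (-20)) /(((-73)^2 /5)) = -19.26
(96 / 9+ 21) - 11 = 62 / 3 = 20.67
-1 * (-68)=68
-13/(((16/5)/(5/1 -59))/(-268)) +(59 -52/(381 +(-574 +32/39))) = -880411109/14990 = -58733.23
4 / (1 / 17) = 68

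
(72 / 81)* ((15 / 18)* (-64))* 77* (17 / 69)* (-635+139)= 831057920 / 1863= 446085.84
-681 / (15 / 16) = -726.40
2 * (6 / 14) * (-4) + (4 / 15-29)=-3377 / 105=-32.16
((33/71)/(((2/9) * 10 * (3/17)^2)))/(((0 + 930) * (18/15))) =3179/528240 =0.01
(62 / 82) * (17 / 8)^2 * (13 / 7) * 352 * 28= 2562274 / 41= 62494.49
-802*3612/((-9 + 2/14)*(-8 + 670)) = 5069442/10261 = 494.05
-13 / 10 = -1.30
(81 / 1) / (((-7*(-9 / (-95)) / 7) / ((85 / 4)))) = -72675 / 4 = -18168.75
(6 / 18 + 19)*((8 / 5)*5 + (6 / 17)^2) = 136184 / 867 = 157.07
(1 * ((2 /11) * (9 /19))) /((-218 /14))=-126 /22781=-0.01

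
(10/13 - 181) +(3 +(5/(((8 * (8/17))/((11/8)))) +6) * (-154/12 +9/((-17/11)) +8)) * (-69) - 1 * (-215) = 1263350579/226304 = 5582.54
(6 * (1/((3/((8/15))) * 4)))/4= 1/15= 0.07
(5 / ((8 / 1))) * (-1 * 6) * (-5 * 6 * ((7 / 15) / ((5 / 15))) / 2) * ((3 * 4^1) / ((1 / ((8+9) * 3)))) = 48195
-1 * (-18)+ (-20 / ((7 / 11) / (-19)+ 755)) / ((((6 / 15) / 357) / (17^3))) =-116142.19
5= 5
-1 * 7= -7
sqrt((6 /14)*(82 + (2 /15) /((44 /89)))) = sqrt(20904730) /770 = 5.94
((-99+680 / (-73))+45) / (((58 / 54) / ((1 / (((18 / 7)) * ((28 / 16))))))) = -27732 / 2117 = -13.10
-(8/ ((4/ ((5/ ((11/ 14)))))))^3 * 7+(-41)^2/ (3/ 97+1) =-1703771133/ 133100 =-12800.68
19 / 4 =4.75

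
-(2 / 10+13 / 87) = -0.35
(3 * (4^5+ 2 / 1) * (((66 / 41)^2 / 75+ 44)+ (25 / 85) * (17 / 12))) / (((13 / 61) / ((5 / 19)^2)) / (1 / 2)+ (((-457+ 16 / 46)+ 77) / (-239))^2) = 7065616285645702371 / 448148747961596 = 15766.23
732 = 732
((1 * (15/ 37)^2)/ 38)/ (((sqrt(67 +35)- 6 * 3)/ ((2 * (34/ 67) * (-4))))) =5100 * sqrt(102)/ 64481269 +91800/ 64481269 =0.00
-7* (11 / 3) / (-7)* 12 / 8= 11 / 2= 5.50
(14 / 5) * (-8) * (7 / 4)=-196 / 5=-39.20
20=20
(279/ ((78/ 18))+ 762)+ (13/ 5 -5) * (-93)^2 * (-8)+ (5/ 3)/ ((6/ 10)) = 97630628/ 585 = 166889.96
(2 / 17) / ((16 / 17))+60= 481 / 8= 60.12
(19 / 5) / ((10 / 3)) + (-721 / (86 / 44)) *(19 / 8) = -3762323 / 4300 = -874.96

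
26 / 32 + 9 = 157 / 16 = 9.81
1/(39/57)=1.46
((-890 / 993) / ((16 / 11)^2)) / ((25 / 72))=-1.22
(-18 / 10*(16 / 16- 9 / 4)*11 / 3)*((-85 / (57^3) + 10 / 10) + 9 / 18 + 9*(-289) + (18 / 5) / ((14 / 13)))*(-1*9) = 370208465363 / 1920520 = 192764.70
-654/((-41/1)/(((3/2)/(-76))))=-981/3116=-0.31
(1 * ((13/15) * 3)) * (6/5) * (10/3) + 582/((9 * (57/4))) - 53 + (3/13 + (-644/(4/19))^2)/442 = 51910705901/2456415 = 21132.71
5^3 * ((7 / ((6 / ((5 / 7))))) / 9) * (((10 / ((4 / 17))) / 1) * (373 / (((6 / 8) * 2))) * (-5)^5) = -61923828125 / 162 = -382245852.62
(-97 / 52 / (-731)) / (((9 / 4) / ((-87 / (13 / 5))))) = -14065 / 370617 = -0.04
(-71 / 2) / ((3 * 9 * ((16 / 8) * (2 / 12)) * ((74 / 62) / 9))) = -29.74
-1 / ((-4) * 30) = 1 / 120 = 0.01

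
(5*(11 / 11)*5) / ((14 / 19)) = 475 / 14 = 33.93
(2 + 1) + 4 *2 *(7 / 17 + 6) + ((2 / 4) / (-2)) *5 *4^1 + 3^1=889 / 17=52.29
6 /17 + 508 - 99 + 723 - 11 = 19063 /17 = 1121.35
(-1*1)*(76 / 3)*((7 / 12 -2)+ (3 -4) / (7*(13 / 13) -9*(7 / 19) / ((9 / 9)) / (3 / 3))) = 13471 / 315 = 42.77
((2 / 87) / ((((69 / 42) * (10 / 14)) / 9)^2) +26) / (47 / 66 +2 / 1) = 692357556 / 68650975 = 10.09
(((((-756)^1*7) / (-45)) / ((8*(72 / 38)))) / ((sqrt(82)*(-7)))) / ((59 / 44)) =-1463*sqrt(82) / 145140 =-0.09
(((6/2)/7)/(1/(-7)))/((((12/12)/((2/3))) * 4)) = -0.50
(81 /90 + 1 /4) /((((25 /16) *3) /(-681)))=-20884 /125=-167.07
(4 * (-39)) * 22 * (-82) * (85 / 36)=1993420 / 3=664473.33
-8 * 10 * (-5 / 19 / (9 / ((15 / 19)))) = 2000 / 1083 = 1.85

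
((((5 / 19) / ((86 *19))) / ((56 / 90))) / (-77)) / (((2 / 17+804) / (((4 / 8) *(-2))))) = 0.00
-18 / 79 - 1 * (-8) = 614 / 79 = 7.77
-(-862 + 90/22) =9437/11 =857.91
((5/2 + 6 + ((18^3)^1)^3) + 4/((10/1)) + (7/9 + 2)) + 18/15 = 198359290380.88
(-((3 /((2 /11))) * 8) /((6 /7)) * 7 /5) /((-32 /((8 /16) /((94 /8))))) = 539 /1880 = 0.29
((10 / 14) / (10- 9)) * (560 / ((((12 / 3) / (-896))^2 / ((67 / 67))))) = 20070400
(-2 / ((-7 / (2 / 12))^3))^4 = 1 / 1883091842914980096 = 0.00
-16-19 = -35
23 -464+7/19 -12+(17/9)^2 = -691109/1539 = -449.06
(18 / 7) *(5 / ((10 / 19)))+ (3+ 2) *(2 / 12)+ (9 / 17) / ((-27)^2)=25.26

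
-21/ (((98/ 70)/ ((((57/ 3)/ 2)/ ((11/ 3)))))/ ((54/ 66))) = -7695/ 242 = -31.80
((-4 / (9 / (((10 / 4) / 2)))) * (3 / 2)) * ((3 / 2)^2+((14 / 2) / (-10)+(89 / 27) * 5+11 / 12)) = -1279 / 81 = -15.79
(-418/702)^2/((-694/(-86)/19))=35687377/42750747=0.83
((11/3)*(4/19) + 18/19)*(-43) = -4214/57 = -73.93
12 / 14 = 0.86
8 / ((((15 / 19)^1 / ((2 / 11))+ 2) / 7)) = 2128 / 241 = 8.83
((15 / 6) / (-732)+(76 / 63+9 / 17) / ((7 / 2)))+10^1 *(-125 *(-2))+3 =9159117497 / 3658536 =2503.49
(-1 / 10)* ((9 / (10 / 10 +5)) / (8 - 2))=-1 / 40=-0.02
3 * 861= 2583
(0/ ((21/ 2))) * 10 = 0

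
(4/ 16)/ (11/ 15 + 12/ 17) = 0.17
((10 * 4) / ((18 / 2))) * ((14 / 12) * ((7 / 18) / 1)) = 2.02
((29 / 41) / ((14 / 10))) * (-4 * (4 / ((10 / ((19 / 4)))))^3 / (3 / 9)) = -596733 / 14350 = -41.58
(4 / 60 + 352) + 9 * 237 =37276 / 15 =2485.07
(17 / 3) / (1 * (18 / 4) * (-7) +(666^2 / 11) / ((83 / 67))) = 0.00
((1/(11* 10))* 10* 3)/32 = 0.01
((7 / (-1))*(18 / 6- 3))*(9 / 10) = 0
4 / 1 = 4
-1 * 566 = -566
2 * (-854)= -1708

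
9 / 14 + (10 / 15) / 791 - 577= -2735387 / 4746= -576.36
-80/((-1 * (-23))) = -80/23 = -3.48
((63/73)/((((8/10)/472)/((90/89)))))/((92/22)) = 18399150/149431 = 123.13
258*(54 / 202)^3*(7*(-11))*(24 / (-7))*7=9384539472 / 1030301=9108.54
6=6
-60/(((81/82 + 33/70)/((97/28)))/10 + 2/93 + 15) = -554791500/139286209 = -3.98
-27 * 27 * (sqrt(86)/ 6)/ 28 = -243 * sqrt(86)/ 56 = -40.24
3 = 3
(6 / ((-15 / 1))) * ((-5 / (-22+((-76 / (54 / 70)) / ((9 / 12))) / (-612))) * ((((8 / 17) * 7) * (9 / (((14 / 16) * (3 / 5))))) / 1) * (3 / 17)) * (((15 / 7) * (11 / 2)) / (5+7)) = -14434200 / 16064167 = -0.90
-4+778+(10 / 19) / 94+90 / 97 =67125509 / 86621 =774.93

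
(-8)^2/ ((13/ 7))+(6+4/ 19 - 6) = 8564/ 247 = 34.67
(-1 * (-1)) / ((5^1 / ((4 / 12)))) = 1 / 15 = 0.07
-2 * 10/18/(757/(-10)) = 100/6813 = 0.01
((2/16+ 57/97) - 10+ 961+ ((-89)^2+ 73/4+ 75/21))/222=48315109/1205904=40.07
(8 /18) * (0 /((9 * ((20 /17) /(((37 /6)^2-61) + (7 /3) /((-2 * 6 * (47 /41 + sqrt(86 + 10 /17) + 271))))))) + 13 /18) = 26 /81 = 0.32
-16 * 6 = -96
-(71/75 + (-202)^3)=618180529/75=8242407.05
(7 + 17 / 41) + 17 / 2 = 1305 / 82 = 15.91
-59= -59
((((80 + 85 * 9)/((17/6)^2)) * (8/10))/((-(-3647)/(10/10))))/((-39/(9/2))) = -0.00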